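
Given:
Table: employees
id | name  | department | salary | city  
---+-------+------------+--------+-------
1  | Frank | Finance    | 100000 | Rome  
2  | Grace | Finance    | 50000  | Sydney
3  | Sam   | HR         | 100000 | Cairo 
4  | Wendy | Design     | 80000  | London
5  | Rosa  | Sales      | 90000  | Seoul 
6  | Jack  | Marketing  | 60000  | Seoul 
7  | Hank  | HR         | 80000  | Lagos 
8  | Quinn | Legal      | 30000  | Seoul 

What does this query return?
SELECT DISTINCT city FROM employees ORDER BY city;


All 'city' values (row order): Rome, Sydney, Cairo, London, Seoul, Seoul, Lagos, Seoul
Removing duplicates leaves 6 unique value(s).

6 values:
Cairo
Lagos
London
Rome
Seoul
Sydney


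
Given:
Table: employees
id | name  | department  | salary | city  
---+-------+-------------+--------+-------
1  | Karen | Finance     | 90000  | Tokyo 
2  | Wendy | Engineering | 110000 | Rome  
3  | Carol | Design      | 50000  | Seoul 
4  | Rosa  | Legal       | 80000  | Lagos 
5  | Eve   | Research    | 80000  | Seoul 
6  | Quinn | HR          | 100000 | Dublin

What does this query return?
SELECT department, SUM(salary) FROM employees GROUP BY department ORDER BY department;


Summing salary within each department:
  Design: 50000 = 50000
  Engineering: 110000 = 110000
  Finance: 90000 = 90000
  HR: 100000 = 100000
  Legal: 80000 = 80000
  Research: 80000 = 80000


6 groups:
Design, 50000
Engineering, 110000
Finance, 90000
HR, 100000
Legal, 80000
Research, 80000


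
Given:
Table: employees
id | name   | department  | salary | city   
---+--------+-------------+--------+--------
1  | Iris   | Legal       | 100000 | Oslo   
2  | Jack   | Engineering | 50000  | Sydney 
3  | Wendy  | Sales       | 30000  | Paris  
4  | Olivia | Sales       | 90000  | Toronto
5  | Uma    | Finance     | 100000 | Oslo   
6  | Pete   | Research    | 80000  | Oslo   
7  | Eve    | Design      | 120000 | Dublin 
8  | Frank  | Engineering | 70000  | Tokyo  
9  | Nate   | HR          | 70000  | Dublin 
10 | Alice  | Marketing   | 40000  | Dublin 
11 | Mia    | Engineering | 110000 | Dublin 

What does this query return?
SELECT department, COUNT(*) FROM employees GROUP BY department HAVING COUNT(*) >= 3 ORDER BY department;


Groups with count >= 3:
  Engineering: 3 -> PASS
  Design: 1 -> filtered out
  Finance: 1 -> filtered out
  HR: 1 -> filtered out
  Legal: 1 -> filtered out
  Marketing: 1 -> filtered out
  Research: 1 -> filtered out
  Sales: 2 -> filtered out


1 groups:
Engineering, 3


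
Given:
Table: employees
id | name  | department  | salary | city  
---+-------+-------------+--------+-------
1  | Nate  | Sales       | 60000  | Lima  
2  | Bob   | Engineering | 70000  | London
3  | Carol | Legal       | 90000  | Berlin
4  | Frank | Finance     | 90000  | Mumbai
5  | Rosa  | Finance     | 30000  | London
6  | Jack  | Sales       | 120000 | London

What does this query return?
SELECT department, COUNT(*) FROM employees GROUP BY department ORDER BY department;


Assigning each row to its department group:
  Nate -> Sales
  Bob -> Engineering
  Carol -> Legal
  Frank -> Finance
  Rosa -> Finance
  Jack -> Sales


4 groups:
Engineering, 1
Finance, 2
Legal, 1
Sales, 2


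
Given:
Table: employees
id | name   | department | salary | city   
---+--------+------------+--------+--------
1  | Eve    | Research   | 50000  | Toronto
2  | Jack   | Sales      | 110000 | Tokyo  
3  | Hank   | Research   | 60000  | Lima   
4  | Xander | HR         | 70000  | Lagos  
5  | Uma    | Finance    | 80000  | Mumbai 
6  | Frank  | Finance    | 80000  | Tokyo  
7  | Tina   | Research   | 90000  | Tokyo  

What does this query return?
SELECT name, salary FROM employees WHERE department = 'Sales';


Filtering: department = 'Sales'
Matching rows: 1

1 rows:
Jack, 110000


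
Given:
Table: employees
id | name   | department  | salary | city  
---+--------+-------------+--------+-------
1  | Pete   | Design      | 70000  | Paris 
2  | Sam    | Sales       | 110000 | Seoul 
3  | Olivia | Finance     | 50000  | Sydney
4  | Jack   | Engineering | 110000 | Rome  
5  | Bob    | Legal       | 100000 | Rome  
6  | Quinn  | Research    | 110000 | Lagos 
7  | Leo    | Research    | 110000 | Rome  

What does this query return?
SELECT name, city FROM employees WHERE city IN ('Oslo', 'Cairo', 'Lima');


Filtering: city IN ('Oslo', 'Cairo', 'Lima')
Matching: 0 rows

Empty result set (0 rows)


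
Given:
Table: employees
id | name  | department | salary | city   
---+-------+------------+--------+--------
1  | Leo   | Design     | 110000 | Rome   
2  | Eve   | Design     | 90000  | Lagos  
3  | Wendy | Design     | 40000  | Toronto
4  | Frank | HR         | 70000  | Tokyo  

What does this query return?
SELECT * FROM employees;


SELECT * returns all 4 rows with all columns

4 rows:
1, Leo, Design, 110000, Rome
2, Eve, Design, 90000, Lagos
3, Wendy, Design, 40000, Toronto
4, Frank, HR, 70000, Tokyo


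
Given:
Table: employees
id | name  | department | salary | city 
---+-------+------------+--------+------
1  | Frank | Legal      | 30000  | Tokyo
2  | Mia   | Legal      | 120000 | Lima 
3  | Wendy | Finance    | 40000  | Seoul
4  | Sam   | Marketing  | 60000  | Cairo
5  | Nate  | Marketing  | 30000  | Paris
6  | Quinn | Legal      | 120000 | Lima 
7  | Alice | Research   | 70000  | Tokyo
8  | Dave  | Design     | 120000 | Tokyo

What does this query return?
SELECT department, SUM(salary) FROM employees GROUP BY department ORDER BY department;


Summing salary within each department:
  Design: 120000 = 120000
  Finance: 40000 = 40000
  Legal: 30000 + 120000 + 120000 = 270000
  Marketing: 60000 + 30000 = 90000
  Research: 70000 = 70000


5 groups:
Design, 120000
Finance, 40000
Legal, 270000
Marketing, 90000
Research, 70000


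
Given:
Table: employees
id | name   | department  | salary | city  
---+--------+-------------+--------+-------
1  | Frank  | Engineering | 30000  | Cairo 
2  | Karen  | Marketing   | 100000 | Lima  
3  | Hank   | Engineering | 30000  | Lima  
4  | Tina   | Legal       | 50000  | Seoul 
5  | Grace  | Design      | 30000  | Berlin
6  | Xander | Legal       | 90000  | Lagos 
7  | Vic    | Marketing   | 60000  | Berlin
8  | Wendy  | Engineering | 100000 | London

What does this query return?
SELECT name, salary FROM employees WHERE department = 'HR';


Filtering: department = 'HR'
Matching rows: 0

Empty result set (0 rows)


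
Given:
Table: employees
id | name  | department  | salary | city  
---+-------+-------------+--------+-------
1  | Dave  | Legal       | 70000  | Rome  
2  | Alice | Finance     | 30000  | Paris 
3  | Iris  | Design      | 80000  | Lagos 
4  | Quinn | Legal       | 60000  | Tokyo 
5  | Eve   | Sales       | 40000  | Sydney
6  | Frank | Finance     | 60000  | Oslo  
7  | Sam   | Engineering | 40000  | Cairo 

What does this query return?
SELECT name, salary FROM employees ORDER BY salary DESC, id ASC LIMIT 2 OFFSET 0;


Sort by salary DESC (id ASC tiebreak), then skip 0 and take 2
Rows 1 through 2

2 rows:
Iris, 80000
Dave, 70000


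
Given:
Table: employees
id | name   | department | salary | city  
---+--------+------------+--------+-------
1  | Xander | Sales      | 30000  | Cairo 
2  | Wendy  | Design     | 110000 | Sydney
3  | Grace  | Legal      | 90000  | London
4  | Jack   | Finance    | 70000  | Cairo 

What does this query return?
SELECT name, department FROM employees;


Projecting columns: name, department

4 rows:
Xander, Sales
Wendy, Design
Grace, Legal
Jack, Finance


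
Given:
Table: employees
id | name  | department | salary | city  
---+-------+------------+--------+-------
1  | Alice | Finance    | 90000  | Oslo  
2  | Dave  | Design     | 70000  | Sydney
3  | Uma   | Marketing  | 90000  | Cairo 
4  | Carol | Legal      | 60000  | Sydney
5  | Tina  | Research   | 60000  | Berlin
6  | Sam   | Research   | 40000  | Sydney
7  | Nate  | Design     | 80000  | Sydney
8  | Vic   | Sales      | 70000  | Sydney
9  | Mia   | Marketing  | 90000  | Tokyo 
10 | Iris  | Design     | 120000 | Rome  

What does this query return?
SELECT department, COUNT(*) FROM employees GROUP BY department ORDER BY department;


Assigning each row to its department group:
  Alice -> Finance
  Dave -> Design
  Uma -> Marketing
  Carol -> Legal
  Tina -> Research
  Sam -> Research
  Nate -> Design
  Vic -> Sales
  Mia -> Marketing
  Iris -> Design


6 groups:
Design, 3
Finance, 1
Legal, 1
Marketing, 2
Research, 2
Sales, 1


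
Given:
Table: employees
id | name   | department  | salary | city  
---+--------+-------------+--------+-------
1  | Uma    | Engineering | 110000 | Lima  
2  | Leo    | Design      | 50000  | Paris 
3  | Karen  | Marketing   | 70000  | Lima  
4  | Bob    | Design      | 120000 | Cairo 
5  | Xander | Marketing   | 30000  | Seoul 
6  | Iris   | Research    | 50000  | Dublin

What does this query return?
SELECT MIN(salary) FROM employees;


Salaries: 110000, 50000, 70000, 120000, 30000, 50000
MIN = 30000

30000


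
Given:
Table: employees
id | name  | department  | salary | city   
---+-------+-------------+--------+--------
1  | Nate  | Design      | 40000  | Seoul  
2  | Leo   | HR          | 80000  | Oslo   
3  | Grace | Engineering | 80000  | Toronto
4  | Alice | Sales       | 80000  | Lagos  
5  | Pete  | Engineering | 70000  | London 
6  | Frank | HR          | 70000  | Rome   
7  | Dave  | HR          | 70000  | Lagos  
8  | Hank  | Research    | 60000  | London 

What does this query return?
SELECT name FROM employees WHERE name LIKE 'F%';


LIKE 'F%' matches names starting with 'F'
Matching: 1

1 rows:
Frank


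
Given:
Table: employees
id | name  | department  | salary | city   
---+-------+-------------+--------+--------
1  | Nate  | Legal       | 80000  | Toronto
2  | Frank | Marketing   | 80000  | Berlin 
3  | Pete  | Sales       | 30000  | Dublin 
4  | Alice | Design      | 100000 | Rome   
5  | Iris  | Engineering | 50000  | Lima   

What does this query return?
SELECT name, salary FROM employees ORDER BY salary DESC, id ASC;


Sorting by salary DESC, then id ASC for ties

5 rows:
Alice, 100000
Nate, 80000
Frank, 80000
Iris, 50000
Pete, 30000


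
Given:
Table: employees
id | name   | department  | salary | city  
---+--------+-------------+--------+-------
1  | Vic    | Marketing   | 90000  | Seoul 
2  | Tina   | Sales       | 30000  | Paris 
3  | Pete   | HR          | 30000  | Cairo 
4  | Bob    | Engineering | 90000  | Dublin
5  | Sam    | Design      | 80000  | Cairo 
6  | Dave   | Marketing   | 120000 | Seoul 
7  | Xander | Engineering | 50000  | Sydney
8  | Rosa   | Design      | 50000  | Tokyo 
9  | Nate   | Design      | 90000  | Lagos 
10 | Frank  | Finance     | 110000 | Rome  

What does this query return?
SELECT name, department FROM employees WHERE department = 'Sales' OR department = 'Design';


Filtering: department = 'Sales' OR 'Design'
Matching: 4 rows

4 rows:
Tina, Sales
Sam, Design
Rosa, Design
Nate, Design


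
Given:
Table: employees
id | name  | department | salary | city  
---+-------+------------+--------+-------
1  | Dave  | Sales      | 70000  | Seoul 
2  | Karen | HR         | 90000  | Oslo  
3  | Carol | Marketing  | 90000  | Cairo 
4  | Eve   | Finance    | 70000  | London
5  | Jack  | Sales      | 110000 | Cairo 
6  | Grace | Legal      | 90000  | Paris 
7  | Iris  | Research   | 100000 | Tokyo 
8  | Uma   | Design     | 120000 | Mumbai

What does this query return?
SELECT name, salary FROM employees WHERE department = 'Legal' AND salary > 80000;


Filtering: department = 'Legal' AND salary > 80000
Matching: 1 rows

1 rows:
Grace, 90000


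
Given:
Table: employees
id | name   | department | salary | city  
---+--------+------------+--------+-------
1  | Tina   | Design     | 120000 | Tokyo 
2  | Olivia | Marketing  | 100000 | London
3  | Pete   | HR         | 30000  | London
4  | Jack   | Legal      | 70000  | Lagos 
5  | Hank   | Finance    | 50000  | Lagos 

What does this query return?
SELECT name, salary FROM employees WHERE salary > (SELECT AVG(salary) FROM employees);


Subquery: AVG(salary) = 74000.0
Filtering: salary > 74000.0
  Tina (120000) -> MATCH
  Olivia (100000) -> MATCH


2 rows:
Tina, 120000
Olivia, 100000


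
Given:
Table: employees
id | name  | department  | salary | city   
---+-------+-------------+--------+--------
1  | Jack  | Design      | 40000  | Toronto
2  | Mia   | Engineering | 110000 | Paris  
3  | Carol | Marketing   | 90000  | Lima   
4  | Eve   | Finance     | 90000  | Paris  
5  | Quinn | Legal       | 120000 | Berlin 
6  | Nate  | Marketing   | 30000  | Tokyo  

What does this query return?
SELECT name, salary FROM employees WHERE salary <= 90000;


Filtering: salary <= 90000
Matching: 4 rows

4 rows:
Jack, 40000
Carol, 90000
Eve, 90000
Nate, 30000


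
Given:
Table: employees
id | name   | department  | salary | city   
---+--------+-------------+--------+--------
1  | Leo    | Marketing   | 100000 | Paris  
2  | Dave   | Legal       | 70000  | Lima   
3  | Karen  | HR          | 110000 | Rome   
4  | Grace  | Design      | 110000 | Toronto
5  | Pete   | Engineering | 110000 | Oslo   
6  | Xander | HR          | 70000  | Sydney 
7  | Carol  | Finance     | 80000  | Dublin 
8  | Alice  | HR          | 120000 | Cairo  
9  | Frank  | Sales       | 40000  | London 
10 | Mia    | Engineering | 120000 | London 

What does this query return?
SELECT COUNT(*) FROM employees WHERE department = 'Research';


Counting rows where department = 'Research'


0


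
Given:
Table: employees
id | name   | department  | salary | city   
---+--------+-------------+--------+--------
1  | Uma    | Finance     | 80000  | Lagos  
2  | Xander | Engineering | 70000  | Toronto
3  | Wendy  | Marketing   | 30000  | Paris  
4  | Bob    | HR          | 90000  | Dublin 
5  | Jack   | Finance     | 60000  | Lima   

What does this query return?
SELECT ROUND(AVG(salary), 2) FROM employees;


SUM(salary) = 330000
COUNT = 5
ROUND(AVG, 2) = ROUND(330000 / 5, 2) = 66000.0

66000.0


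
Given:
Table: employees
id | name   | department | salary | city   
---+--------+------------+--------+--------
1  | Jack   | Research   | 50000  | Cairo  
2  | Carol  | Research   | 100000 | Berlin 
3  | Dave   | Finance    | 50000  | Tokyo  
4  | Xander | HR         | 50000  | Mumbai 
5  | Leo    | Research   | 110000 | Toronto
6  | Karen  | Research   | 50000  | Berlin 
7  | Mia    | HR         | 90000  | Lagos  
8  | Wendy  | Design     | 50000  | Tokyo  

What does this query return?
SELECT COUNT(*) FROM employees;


COUNT(*) counts all rows

8


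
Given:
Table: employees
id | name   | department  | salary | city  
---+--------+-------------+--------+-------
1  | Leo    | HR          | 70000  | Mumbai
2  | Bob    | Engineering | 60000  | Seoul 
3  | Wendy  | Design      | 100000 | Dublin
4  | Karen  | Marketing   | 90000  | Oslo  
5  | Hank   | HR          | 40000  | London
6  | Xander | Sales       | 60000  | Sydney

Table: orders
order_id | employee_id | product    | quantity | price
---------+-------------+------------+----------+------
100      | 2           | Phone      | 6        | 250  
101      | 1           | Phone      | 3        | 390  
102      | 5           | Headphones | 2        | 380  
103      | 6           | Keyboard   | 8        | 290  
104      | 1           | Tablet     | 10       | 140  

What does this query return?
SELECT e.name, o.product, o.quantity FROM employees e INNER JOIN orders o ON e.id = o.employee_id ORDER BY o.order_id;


Joining employees.id = orders.employee_id:
  employee Bob (id=2) -> order Phone
  employee Leo (id=1) -> order Phone
  employee Hank (id=5) -> order Headphones
  employee Xander (id=6) -> order Keyboard
  employee Leo (id=1) -> order Tablet


5 rows:
Bob, Phone, 6
Leo, Phone, 3
Hank, Headphones, 2
Xander, Keyboard, 8
Leo, Tablet, 10


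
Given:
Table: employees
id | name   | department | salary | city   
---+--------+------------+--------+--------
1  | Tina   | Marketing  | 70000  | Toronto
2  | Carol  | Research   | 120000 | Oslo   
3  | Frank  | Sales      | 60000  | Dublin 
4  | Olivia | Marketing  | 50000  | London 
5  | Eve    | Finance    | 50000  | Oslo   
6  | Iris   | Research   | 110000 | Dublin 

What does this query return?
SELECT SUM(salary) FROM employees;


SUM(salary) = 70000 + 120000 + 60000 + 50000 + 50000 + 110000 = 460000

460000


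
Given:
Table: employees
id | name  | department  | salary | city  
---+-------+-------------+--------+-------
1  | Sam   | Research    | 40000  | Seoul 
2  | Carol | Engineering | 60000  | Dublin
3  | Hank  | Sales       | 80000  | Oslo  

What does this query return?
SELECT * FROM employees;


SELECT * returns all 3 rows with all columns

3 rows:
1, Sam, Research, 40000, Seoul
2, Carol, Engineering, 60000, Dublin
3, Hank, Sales, 80000, Oslo


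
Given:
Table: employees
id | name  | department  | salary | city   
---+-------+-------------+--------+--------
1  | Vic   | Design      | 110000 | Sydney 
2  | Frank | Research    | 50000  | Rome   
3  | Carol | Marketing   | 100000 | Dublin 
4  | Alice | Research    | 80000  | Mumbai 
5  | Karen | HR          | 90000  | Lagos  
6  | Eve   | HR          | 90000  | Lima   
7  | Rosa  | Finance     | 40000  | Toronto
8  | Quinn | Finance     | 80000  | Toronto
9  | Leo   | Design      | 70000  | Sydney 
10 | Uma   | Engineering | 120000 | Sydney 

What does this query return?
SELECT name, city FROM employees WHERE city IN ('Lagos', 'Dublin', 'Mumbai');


Filtering: city IN ('Lagos', 'Dublin', 'Mumbai')
Matching: 3 rows

3 rows:
Carol, Dublin
Alice, Mumbai
Karen, Lagos


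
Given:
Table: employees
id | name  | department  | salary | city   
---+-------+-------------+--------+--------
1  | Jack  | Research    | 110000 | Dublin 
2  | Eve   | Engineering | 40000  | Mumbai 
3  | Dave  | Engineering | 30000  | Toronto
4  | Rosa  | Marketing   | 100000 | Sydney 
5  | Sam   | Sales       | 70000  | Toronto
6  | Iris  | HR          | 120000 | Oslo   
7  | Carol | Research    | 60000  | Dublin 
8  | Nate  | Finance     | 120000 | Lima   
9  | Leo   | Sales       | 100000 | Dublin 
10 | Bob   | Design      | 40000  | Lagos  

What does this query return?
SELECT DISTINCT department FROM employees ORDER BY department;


All 'department' values (row order): Research, Engineering, Engineering, Marketing, Sales, HR, Research, Finance, Sales, Design
Removing duplicates leaves 7 unique value(s).

7 values:
Design
Engineering
Finance
HR
Marketing
Research
Sales


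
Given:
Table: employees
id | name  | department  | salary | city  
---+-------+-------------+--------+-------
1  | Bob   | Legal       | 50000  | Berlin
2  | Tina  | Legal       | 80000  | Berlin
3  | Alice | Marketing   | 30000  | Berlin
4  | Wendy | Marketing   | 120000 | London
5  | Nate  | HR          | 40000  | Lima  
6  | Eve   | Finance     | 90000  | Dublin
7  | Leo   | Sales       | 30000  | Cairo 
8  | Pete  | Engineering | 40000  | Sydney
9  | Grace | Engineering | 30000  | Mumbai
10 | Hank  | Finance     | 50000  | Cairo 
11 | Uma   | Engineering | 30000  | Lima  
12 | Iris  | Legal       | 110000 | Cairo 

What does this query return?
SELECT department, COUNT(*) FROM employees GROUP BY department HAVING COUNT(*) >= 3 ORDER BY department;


Groups with count >= 3:
  Engineering: 3 -> PASS
  Legal: 3 -> PASS
  Finance: 2 -> filtered out
  HR: 1 -> filtered out
  Marketing: 2 -> filtered out
  Sales: 1 -> filtered out


2 groups:
Engineering, 3
Legal, 3


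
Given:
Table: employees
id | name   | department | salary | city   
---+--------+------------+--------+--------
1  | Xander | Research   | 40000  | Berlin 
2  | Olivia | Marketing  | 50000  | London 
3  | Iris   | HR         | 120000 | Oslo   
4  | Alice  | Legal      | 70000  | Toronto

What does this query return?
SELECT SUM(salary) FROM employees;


SUM(salary) = 40000 + 50000 + 120000 + 70000 = 280000

280000


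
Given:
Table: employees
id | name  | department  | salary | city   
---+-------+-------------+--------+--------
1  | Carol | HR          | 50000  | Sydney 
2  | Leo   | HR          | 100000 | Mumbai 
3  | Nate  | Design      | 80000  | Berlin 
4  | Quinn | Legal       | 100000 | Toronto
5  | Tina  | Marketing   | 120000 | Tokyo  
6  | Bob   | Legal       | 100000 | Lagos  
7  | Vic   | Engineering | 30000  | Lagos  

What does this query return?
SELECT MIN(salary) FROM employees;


Salaries: 50000, 100000, 80000, 100000, 120000, 100000, 30000
MIN = 30000

30000


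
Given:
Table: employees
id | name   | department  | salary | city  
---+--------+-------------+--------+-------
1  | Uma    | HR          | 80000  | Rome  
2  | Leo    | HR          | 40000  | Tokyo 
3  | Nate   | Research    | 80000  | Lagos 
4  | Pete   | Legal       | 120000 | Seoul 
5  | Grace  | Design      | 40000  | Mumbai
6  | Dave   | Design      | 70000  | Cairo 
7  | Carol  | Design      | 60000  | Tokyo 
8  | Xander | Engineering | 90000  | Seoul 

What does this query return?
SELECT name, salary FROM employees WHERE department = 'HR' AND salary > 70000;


Filtering: department = 'HR' AND salary > 70000
Matching: 1 rows

1 rows:
Uma, 80000


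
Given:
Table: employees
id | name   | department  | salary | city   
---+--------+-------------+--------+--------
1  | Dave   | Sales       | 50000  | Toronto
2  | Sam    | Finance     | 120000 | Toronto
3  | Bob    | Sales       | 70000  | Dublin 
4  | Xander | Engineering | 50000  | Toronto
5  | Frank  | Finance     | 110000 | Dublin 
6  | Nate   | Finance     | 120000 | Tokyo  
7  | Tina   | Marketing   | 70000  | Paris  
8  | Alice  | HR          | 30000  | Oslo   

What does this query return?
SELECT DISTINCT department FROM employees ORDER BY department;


All 'department' values (row order): Sales, Finance, Sales, Engineering, Finance, Finance, Marketing, HR
Removing duplicates leaves 5 unique value(s).

5 values:
Engineering
Finance
HR
Marketing
Sales


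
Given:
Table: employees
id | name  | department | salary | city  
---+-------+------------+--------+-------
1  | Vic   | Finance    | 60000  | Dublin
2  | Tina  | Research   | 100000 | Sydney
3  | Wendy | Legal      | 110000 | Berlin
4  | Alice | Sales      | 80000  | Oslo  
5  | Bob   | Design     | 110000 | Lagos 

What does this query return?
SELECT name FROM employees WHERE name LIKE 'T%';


LIKE 'T%' matches names starting with 'T'
Matching: 1

1 rows:
Tina


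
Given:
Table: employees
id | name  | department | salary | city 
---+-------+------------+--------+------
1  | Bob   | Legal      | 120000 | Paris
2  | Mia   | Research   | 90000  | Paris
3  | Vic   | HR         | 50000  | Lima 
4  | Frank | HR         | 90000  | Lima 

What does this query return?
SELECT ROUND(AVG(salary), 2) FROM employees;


SUM(salary) = 350000
COUNT = 4
ROUND(AVG, 2) = ROUND(350000 / 4, 2) = 87500.0

87500.0


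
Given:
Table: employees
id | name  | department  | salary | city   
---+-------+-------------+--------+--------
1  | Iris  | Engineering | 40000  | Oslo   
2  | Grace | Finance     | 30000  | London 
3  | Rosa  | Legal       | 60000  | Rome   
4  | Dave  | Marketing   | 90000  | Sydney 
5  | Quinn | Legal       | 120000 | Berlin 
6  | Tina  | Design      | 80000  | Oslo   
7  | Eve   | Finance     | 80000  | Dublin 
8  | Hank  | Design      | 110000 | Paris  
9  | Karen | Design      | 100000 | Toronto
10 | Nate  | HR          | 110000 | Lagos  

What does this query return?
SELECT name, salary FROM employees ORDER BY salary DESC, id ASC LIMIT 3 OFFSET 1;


Sort by salary DESC (id ASC tiebreak), then skip 1 and take 3
Rows 2 through 4

3 rows:
Hank, 110000
Nate, 110000
Karen, 100000


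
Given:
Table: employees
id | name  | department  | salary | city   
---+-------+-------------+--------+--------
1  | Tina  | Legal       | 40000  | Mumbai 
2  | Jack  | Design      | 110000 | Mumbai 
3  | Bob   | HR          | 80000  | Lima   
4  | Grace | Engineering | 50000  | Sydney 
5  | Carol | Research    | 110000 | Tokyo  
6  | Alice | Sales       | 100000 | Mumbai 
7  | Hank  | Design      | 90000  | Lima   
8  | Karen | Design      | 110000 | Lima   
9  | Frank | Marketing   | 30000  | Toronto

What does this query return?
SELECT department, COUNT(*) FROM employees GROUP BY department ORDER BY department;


Assigning each row to its department group:
  Tina -> Legal
  Jack -> Design
  Bob -> HR
  Grace -> Engineering
  Carol -> Research
  Alice -> Sales
  Hank -> Design
  Karen -> Design
  Frank -> Marketing


7 groups:
Design, 3
Engineering, 1
HR, 1
Legal, 1
Marketing, 1
Research, 1
Sales, 1


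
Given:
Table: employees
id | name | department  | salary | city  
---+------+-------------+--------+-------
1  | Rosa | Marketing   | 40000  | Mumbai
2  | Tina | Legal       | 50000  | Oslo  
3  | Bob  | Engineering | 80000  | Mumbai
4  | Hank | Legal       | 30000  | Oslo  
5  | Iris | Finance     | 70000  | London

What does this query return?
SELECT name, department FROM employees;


Projecting columns: name, department

5 rows:
Rosa, Marketing
Tina, Legal
Bob, Engineering
Hank, Legal
Iris, Finance


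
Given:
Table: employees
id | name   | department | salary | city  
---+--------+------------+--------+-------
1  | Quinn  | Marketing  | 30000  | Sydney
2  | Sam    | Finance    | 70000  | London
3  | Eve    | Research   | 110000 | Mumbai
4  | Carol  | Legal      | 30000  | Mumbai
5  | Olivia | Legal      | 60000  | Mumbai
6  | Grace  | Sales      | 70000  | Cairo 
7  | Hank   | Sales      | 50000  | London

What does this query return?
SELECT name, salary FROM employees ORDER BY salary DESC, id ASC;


Sorting by salary DESC, then id ASC for ties

7 rows:
Eve, 110000
Sam, 70000
Grace, 70000
Olivia, 60000
Hank, 50000
Quinn, 30000
Carol, 30000


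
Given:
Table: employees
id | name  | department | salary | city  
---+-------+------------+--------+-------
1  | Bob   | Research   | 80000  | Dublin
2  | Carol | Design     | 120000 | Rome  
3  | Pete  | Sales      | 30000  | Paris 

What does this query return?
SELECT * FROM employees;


SELECT * returns all 3 rows with all columns

3 rows:
1, Bob, Research, 80000, Dublin
2, Carol, Design, 120000, Rome
3, Pete, Sales, 30000, Paris


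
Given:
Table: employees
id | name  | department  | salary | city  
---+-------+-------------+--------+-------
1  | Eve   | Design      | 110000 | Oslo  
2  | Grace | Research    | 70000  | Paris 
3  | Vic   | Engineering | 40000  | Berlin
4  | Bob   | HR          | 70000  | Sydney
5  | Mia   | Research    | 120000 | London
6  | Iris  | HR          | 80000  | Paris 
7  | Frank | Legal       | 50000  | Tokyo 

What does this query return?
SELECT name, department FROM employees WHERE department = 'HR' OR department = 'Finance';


Filtering: department = 'HR' OR 'Finance'
Matching: 2 rows

2 rows:
Bob, HR
Iris, HR


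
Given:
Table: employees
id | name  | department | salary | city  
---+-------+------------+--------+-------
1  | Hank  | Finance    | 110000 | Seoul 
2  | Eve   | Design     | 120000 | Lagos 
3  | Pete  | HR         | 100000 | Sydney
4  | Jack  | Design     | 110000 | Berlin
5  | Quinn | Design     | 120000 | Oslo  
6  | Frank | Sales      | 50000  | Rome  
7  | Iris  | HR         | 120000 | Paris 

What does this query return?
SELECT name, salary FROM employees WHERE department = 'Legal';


Filtering: department = 'Legal'
Matching rows: 0

Empty result set (0 rows)


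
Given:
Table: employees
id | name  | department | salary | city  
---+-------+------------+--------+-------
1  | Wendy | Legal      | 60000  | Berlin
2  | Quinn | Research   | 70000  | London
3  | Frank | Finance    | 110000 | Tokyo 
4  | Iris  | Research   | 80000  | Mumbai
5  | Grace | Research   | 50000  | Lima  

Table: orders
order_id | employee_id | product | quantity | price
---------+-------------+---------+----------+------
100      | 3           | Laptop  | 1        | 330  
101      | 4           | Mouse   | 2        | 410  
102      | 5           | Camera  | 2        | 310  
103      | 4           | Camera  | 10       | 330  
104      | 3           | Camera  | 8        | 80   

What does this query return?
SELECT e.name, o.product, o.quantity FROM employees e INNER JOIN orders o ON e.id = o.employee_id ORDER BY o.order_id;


Joining employees.id = orders.employee_id:
  employee Frank (id=3) -> order Laptop
  employee Iris (id=4) -> order Mouse
  employee Grace (id=5) -> order Camera
  employee Iris (id=4) -> order Camera
  employee Frank (id=3) -> order Camera


5 rows:
Frank, Laptop, 1
Iris, Mouse, 2
Grace, Camera, 2
Iris, Camera, 10
Frank, Camera, 8


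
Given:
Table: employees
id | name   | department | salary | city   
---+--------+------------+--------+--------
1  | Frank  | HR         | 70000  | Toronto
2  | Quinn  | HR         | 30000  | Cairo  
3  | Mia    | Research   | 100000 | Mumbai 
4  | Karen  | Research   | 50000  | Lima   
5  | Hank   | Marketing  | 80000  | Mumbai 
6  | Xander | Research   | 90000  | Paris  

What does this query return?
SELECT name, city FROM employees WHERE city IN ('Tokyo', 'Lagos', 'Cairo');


Filtering: city IN ('Tokyo', 'Lagos', 'Cairo')
Matching: 1 rows

1 rows:
Quinn, Cairo


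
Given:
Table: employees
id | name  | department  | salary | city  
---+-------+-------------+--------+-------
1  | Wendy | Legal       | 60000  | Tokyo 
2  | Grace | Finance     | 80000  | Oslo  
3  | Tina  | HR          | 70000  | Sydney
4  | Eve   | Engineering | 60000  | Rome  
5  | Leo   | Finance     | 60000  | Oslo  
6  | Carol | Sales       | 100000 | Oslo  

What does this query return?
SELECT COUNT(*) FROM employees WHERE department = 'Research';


Counting rows where department = 'Research'


0


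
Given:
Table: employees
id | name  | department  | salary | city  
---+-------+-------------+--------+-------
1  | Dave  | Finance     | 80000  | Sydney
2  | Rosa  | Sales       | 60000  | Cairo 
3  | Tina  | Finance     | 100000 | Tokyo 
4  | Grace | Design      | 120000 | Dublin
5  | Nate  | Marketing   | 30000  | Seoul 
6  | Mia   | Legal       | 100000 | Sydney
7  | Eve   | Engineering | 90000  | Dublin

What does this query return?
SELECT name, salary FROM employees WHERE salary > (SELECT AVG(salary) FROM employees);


Subquery: AVG(salary) = 82857.14
Filtering: salary > 82857.14
  Tina (100000) -> MATCH
  Grace (120000) -> MATCH
  Mia (100000) -> MATCH
  Eve (90000) -> MATCH


4 rows:
Tina, 100000
Grace, 120000
Mia, 100000
Eve, 90000


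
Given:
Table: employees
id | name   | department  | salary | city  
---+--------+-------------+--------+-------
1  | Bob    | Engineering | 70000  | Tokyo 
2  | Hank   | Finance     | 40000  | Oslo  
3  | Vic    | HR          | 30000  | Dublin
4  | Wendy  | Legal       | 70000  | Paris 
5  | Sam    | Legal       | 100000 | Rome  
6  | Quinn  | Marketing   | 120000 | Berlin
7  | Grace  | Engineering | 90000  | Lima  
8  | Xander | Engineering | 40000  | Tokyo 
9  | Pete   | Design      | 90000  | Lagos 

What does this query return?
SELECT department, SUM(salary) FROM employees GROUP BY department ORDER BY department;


Summing salary within each department:
  Design: 90000 = 90000
  Engineering: 70000 + 90000 + 40000 = 200000
  Finance: 40000 = 40000
  HR: 30000 = 30000
  Legal: 70000 + 100000 = 170000
  Marketing: 120000 = 120000


6 groups:
Design, 90000
Engineering, 200000
Finance, 40000
HR, 30000
Legal, 170000
Marketing, 120000


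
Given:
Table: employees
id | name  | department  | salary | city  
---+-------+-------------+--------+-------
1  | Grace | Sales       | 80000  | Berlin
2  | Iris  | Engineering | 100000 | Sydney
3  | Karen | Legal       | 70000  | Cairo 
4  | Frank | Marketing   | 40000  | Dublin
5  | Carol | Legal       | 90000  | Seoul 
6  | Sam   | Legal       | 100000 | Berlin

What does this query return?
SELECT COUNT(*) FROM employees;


COUNT(*) counts all rows

6


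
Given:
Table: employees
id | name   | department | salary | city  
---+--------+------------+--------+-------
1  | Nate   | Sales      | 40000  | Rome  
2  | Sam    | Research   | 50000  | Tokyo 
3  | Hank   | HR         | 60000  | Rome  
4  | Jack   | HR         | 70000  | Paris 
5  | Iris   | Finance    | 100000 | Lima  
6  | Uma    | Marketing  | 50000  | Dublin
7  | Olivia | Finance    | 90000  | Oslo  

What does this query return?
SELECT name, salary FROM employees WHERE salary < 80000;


Filtering: salary < 80000
Matching: 5 rows

5 rows:
Nate, 40000
Sam, 50000
Hank, 60000
Jack, 70000
Uma, 50000


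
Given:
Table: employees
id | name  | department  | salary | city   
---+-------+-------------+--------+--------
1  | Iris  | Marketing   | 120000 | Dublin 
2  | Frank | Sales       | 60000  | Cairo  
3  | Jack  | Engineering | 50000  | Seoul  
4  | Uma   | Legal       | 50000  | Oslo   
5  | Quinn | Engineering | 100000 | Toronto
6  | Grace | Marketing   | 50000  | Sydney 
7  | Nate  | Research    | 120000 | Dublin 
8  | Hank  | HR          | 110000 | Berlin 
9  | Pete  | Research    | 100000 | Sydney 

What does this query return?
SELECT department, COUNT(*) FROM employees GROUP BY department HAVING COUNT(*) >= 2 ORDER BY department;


Groups with count >= 2:
  Engineering: 2 -> PASS
  Marketing: 2 -> PASS
  Research: 2 -> PASS
  HR: 1 -> filtered out
  Legal: 1 -> filtered out
  Sales: 1 -> filtered out


3 groups:
Engineering, 2
Marketing, 2
Research, 2


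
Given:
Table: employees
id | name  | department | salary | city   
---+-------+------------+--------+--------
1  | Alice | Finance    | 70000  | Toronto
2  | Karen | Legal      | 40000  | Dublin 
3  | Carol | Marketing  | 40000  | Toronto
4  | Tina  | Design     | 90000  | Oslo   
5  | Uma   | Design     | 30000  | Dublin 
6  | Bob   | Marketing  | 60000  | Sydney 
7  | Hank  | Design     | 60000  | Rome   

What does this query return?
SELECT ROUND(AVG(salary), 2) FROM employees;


SUM(salary) = 390000
COUNT = 7
ROUND(AVG, 2) = ROUND(390000 / 7, 2) = 55714.29

55714.29


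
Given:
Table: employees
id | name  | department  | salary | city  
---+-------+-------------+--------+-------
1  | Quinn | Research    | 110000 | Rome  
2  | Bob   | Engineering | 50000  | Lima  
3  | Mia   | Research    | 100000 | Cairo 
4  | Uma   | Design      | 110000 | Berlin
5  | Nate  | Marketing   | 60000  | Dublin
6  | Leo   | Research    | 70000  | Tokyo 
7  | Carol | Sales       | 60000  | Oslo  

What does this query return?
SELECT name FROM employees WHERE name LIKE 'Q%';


LIKE 'Q%' matches names starting with 'Q'
Matching: 1

1 rows:
Quinn


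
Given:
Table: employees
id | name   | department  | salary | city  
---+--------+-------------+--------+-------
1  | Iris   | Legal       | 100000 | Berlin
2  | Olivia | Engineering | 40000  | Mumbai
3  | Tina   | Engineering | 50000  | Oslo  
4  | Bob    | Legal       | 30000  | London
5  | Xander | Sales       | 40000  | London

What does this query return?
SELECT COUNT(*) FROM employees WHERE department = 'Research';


Counting rows where department = 'Research'


0


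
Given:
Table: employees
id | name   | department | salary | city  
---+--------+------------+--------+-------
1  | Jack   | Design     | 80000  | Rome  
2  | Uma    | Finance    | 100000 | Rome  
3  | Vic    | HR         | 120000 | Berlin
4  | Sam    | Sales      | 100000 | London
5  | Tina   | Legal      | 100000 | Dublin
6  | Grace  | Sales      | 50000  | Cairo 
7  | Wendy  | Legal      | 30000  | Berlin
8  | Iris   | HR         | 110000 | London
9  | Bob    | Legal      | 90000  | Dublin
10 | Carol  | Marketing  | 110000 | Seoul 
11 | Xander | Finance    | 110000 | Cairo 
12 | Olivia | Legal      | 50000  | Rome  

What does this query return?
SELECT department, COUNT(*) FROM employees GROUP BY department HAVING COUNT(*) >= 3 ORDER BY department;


Groups with count >= 3:
  Legal: 4 -> PASS
  Design: 1 -> filtered out
  Finance: 2 -> filtered out
  HR: 2 -> filtered out
  Marketing: 1 -> filtered out
  Sales: 2 -> filtered out


1 groups:
Legal, 4


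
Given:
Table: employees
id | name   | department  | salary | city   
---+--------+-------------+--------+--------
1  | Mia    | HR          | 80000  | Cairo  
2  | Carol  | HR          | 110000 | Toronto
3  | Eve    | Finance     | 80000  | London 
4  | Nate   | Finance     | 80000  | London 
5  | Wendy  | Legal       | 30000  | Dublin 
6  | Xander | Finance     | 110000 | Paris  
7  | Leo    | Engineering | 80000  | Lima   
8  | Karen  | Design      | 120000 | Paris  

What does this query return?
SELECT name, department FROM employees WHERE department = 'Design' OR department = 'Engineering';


Filtering: department = 'Design' OR 'Engineering'
Matching: 2 rows

2 rows:
Leo, Engineering
Karen, Design


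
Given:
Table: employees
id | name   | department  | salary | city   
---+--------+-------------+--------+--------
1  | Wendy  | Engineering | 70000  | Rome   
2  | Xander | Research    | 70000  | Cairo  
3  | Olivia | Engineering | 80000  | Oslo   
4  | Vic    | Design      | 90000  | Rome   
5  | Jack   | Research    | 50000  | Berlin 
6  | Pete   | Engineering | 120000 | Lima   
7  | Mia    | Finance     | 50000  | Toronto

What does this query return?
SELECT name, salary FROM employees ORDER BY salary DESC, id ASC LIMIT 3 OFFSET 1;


Sort by salary DESC (id ASC tiebreak), then skip 1 and take 3
Rows 2 through 4

3 rows:
Vic, 90000
Olivia, 80000
Wendy, 70000


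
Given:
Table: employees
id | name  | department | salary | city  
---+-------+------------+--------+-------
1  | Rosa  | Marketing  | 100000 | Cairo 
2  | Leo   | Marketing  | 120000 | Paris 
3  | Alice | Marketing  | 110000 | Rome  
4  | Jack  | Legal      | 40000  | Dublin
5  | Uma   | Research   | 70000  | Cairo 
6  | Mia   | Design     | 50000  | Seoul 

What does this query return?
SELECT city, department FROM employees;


Projecting columns: city, department

6 rows:
Cairo, Marketing
Paris, Marketing
Rome, Marketing
Dublin, Legal
Cairo, Research
Seoul, Design


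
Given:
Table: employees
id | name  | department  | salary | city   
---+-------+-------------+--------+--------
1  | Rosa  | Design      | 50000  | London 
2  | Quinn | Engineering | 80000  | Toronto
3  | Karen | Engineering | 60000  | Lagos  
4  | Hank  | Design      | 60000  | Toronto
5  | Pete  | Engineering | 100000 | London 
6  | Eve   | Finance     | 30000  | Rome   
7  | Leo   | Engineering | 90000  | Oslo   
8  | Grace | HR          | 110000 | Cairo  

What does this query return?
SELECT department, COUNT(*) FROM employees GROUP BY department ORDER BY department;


Assigning each row to its department group:
  Rosa -> Design
  Quinn -> Engineering
  Karen -> Engineering
  Hank -> Design
  Pete -> Engineering
  Eve -> Finance
  Leo -> Engineering
  Grace -> HR


4 groups:
Design, 2
Engineering, 4
Finance, 1
HR, 1


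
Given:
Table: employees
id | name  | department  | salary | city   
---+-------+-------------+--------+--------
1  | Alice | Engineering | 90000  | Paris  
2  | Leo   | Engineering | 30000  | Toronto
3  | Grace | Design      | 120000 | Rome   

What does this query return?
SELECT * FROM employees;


SELECT * returns all 3 rows with all columns

3 rows:
1, Alice, Engineering, 90000, Paris
2, Leo, Engineering, 30000, Toronto
3, Grace, Design, 120000, Rome


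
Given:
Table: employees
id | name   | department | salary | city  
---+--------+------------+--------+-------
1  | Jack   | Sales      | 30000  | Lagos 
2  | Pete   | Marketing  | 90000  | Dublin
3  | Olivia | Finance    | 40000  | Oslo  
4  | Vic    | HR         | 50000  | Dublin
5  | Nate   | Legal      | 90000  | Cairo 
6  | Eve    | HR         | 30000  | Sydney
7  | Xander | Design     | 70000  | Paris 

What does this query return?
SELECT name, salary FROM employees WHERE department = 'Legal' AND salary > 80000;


Filtering: department = 'Legal' AND salary > 80000
Matching: 1 rows

1 rows:
Nate, 90000


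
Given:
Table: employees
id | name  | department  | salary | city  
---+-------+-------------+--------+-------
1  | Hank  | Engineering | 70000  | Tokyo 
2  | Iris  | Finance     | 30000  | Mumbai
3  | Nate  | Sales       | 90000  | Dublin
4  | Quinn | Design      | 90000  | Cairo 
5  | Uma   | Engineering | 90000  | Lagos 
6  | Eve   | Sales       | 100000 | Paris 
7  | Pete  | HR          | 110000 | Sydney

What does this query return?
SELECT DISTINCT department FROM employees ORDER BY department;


All 'department' values (row order): Engineering, Finance, Sales, Design, Engineering, Sales, HR
Removing duplicates leaves 5 unique value(s).

5 values:
Design
Engineering
Finance
HR
Sales
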